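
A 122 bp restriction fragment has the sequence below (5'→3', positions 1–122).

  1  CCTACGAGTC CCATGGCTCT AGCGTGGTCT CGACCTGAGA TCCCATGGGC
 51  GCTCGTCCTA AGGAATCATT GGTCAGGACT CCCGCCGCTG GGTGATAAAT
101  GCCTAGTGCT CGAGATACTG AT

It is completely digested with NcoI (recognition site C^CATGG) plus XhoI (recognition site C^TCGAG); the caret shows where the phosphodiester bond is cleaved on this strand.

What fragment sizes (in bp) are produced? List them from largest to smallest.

66, 32, 13, 11 bp

NcoI sites (CCATGG) start at positions 11, 43.
NcoI cuts after the first base of each site, so after positions 11, 43.
The XhoI site (CTCGAG) starts at position 109.
XhoI cuts after the first base of each site, so after position 109.
Combined cut positions: 11, 43, 109.
Linear molecule, 3 cuts → 4 fragments:
  1–11 → 11 bp
  12–43 → 32 bp
  44–109 → 66 bp
  110–122 → 13 bp
Sorted largest to smallest: 66, 32, 13, 11 bp.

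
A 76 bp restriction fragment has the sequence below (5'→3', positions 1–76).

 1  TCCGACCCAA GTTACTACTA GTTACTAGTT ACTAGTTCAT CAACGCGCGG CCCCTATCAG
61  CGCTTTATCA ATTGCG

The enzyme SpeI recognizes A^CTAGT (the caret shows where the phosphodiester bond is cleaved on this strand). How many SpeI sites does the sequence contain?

ACTAGT occurs starting at positions 17, 24, 31.
SpeI cuts at 3 sites.

3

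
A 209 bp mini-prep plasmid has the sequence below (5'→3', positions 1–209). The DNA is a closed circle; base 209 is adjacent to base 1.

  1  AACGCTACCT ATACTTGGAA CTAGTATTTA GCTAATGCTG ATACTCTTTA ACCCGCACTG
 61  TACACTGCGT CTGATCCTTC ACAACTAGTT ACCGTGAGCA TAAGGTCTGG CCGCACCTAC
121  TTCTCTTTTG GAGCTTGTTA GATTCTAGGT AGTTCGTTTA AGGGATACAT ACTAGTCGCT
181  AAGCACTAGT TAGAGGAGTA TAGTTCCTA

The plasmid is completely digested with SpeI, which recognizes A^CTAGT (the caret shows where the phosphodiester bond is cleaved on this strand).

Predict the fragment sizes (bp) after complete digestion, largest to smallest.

87, 64, 44, 14 bp

SpeI sites (ACTAGT) start at positions 20, 84, 171, 185.
SpeI cuts after the first base of each site, so after positions 20, 84, 171, 185.
Circular molecule, 4 cuts → 4 fragments:
  21–84 → 64 bp
  85–171 → 87 bp
  172–185 → 14 bp
  186–209 then 1–20 → 24 + 20 = 44 bp
Sorted largest to smallest: 87, 64, 44, 14 bp.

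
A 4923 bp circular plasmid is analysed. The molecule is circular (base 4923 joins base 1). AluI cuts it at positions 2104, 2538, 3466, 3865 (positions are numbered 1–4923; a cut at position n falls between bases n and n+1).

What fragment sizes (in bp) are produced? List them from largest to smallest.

3162, 928, 434, 399 bp

Circular molecule, 4 cuts → 4 fragments:
  2538 − 2104 = 434 bp
  3466 − 2538 = 928 bp
  3865 − 3466 = 399 bp
  wrap: 4923 − 3865 + 2104 = 3162 bp
Sorted largest to smallest: 3162, 928, 434, 399 bp.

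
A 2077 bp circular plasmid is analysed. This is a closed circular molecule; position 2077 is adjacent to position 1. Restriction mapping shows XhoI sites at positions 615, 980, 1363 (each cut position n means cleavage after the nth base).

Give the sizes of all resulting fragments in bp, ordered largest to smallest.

Circular molecule, 3 cuts → 3 fragments:
  980 − 615 = 365 bp
  1363 − 980 = 383 bp
  wrap: 2077 − 1363 + 615 = 1329 bp
Sorted largest to smallest: 1329, 383, 365 bp.

1329, 383, 365 bp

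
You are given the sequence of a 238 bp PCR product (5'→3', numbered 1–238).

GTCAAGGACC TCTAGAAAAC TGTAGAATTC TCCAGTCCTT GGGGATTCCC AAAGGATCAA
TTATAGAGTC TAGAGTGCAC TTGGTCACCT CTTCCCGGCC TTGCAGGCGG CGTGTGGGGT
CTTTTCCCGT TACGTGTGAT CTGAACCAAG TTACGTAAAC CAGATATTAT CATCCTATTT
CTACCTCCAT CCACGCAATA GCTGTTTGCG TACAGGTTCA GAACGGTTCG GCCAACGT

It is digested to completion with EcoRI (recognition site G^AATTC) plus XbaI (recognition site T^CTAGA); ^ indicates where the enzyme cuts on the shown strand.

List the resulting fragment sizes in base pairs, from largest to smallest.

The EcoRI site (GAATTC) starts at position 25.
EcoRI cuts after the first base of each site, so after position 25.
XbaI sites (TCTAGA) start at positions 11, 69.
XbaI cuts after the first base of each site, so after positions 11, 69.
Combined cut positions: 11, 25, 69.
Linear molecule, 3 cuts → 4 fragments:
  1–11 → 11 bp
  12–25 → 14 bp
  26–69 → 44 bp
  70–238 → 169 bp
Sorted largest to smallest: 169, 44, 14, 11 bp.

169, 44, 14, 11 bp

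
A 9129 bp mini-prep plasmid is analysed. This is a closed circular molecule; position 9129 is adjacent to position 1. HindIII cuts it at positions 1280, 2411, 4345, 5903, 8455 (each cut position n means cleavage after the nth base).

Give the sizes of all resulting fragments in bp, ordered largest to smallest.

2552, 1954, 1934, 1558, 1131 bp

Circular molecule, 5 cuts → 5 fragments:
  2411 − 1280 = 1131 bp
  4345 − 2411 = 1934 bp
  5903 − 4345 = 1558 bp
  8455 − 5903 = 2552 bp
  wrap: 9129 − 8455 + 1280 = 1954 bp
Sorted largest to smallest: 2552, 1954, 1934, 1558, 1131 bp.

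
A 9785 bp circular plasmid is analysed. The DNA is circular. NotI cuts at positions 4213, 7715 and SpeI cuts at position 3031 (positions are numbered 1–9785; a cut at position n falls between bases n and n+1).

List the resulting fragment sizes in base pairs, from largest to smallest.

5101, 3502, 1182 bp

Combined cut positions (sorted): 3031, 4213, 7715.
Circular molecule, 3 cuts → 3 fragments:
  4213 − 3031 = 1182 bp
  7715 − 4213 = 3502 bp
  wrap: 9785 − 7715 + 3031 = 5101 bp
Sorted largest to smallest: 5101, 3502, 1182 bp.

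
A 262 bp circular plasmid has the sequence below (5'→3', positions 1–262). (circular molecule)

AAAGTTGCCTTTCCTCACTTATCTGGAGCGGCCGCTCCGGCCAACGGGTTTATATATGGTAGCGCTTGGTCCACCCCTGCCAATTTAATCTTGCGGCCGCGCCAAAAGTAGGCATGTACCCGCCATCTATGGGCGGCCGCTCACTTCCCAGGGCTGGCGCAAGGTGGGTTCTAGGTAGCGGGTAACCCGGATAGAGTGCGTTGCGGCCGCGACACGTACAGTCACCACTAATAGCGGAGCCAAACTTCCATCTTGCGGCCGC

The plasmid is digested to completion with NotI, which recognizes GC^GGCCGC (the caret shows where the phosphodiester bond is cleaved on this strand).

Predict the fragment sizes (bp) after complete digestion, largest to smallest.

NotI sites (GCGGCCGC) start at positions 28, 93, 133, 203, 255.
NotI cuts after base 2 of each site, so after positions 29, 94, 134, 204, 256.
Circular molecule, 5 cuts → 5 fragments:
  30–94 → 65 bp
  95–134 → 40 bp
  135–204 → 70 bp
  205–256 → 52 bp
  257–262 then 1–29 → 6 + 29 = 35 bp
Sorted largest to smallest: 70, 65, 52, 40, 35 bp.

70, 65, 52, 40, 35 bp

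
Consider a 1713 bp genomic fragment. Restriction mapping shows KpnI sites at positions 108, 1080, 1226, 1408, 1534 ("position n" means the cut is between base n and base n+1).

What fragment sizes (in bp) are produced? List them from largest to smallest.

972, 182, 179, 146, 126, 108 bp

Linear molecule, 5 cuts → 6 fragments:
  108 − 0 = 108 bp
  1080 − 108 = 972 bp
  1226 − 1080 = 146 bp
  1408 − 1226 = 182 bp
  1534 − 1408 = 126 bp
  1713 − 1534 = 179 bp
Sorted largest to smallest: 972, 182, 179, 146, 126, 108 bp.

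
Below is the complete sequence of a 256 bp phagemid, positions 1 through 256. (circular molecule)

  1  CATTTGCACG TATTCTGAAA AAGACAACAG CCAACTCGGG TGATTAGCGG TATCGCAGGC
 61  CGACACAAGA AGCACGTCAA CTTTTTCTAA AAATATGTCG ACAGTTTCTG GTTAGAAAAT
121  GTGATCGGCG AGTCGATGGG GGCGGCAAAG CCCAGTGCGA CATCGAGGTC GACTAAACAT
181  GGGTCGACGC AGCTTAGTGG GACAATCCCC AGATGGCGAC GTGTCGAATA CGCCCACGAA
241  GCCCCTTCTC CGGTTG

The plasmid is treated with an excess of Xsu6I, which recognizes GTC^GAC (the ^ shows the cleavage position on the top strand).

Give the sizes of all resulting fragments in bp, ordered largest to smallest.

Xsu6I sites (GTCGAC) start at positions 97, 168, 183.
Xsu6I cuts after base 3 of each site, so after positions 99, 170, 185.
Circular molecule, 3 cuts → 3 fragments:
  100–170 → 71 bp
  171–185 → 15 bp
  186–256 then 1–99 → 71 + 99 = 170 bp
Sorted largest to smallest: 170, 71, 15 bp.

170, 71, 15 bp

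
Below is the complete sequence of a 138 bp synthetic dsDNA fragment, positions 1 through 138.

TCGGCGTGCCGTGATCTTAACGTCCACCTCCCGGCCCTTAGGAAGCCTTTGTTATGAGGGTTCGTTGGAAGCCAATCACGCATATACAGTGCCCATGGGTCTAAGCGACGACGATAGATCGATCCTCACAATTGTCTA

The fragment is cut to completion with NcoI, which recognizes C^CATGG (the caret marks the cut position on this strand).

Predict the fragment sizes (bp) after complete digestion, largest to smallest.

The NcoI site (CCATGG) starts at position 93.
NcoI cuts after the first base of each site, so after position 93.
Linear molecule, 1 cut → 2 fragments:
  1–93 → 93 bp
  94–138 → 45 bp
Sorted largest to smallest: 93, 45 bp.

93, 45 bp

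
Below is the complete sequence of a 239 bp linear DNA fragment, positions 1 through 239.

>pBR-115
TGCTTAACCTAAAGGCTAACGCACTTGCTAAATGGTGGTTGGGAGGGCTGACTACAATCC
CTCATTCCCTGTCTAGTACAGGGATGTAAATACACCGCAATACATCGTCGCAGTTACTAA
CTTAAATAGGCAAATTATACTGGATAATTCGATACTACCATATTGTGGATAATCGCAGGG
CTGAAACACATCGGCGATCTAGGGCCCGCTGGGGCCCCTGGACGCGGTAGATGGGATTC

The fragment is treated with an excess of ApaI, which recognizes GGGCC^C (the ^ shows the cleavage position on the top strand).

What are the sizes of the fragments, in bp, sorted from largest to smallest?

206, 23, 10 bp

ApaI sites (GGGCCC) start at positions 202, 212.
ApaI cuts after base 5 of each site (before the last base), so after positions 206, 216.
Linear molecule, 2 cuts → 3 fragments:
  1–206 → 206 bp
  207–216 → 10 bp
  217–239 → 23 bp
Sorted largest to smallest: 206, 23, 10 bp.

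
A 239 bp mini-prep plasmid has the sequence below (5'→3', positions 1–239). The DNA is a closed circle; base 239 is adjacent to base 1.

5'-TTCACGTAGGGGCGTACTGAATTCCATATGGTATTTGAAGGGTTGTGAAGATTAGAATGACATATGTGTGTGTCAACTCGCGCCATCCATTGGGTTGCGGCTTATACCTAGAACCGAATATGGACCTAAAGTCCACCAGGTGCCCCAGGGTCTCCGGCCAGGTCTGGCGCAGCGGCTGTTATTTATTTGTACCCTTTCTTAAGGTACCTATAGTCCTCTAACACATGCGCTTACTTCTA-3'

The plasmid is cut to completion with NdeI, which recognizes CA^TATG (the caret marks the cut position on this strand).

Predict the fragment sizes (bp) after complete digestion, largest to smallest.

203, 36 bp

NdeI sites (CATATG) start at positions 25, 61.
NdeI cuts after base 2 of each site, so after positions 26, 62.
Circular molecule, 2 cuts → 2 fragments:
  27–62 → 36 bp
  63–239 then 1–26 → 177 + 26 = 203 bp
Sorted largest to smallest: 203, 36 bp.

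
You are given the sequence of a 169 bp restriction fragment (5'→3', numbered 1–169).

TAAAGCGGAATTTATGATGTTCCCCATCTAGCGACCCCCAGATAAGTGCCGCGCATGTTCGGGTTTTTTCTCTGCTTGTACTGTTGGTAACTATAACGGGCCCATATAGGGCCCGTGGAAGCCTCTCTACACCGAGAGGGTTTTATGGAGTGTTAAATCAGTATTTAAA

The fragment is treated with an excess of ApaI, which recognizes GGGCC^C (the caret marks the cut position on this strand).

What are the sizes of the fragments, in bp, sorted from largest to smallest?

102, 56, 11 bp

ApaI sites (GGGCCC) start at positions 98, 109.
ApaI cuts after base 5 of each site (before the last base), so after positions 102, 113.
Linear molecule, 2 cuts → 3 fragments:
  1–102 → 102 bp
  103–113 → 11 bp
  114–169 → 56 bp
Sorted largest to smallest: 102, 56, 11 bp.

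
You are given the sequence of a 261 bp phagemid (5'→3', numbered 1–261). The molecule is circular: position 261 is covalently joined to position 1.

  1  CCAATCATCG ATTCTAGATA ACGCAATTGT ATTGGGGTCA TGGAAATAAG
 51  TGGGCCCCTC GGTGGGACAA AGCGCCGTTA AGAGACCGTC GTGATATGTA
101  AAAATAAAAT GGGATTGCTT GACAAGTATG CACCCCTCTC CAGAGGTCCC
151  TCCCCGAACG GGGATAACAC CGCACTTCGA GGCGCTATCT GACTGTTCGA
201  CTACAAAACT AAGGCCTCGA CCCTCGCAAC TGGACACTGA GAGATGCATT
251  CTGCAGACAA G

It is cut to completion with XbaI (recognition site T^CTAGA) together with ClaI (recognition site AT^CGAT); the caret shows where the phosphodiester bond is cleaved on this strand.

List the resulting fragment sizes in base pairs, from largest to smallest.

256, 5 bp

The XbaI site (TCTAGA) starts at position 13.
XbaI cuts after the first base of each site, so after position 13.
The ClaI site (ATCGAT) starts at position 7.
ClaI cuts after base 2 of each site, so after position 8.
Combined cut positions: 8, 13.
Circular molecule, 2 cuts → 2 fragments:
  9–13 → 5 bp
  14–261 then 1–8 → 248 + 8 = 256 bp
Sorted largest to smallest: 256, 5 bp.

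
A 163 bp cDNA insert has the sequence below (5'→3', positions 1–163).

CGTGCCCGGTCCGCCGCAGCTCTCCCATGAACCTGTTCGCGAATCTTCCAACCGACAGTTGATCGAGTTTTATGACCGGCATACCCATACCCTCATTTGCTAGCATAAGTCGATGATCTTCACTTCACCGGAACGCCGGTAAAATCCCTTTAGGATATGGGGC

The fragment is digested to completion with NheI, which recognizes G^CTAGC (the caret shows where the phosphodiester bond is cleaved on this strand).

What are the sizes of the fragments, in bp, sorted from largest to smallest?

The NheI site (GCTAGC) starts at position 99.
NheI cuts after the first base of each site, so after position 99.
Linear molecule, 1 cut → 2 fragments:
  1–99 → 99 bp
  100–163 → 64 bp
Sorted largest to smallest: 99, 64 bp.

99, 64 bp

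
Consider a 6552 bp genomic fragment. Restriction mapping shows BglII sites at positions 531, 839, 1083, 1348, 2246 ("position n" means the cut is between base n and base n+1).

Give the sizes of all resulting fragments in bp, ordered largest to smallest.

Linear molecule, 5 cuts → 6 fragments:
  531 − 0 = 531 bp
  839 − 531 = 308 bp
  1083 − 839 = 244 bp
  1348 − 1083 = 265 bp
  2246 − 1348 = 898 bp
  6552 − 2246 = 4306 bp
Sorted largest to smallest: 4306, 898, 531, 308, 265, 244 bp.

4306, 898, 531, 308, 265, 244 bp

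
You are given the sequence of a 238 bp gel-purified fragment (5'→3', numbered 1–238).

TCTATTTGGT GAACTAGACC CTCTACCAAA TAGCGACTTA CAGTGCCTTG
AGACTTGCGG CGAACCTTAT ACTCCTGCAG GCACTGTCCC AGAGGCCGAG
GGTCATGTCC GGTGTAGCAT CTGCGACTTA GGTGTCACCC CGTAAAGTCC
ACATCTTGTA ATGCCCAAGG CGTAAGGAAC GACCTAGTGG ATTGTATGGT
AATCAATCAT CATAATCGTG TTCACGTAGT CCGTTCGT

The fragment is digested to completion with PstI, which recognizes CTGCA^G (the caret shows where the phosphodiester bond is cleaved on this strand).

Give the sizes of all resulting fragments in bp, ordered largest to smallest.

159, 79 bp

The PstI site (CTGCAG) starts at position 75.
PstI cuts after base 5 of each site (before the last base), so after position 79.
Linear molecule, 1 cut → 2 fragments:
  1–79 → 79 bp
  80–238 → 159 bp
Sorted largest to smallest: 159, 79 bp.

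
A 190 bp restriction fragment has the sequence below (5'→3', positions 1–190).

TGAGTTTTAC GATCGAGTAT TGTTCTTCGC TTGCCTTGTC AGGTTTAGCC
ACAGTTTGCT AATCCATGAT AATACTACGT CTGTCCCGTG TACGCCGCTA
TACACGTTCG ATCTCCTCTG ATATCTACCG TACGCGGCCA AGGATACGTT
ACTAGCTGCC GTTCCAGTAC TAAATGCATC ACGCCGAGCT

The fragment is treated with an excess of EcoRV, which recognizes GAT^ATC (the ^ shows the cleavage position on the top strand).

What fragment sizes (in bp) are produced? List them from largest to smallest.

122, 68 bp

The EcoRV site (GATATC) starts at position 120.
EcoRV cuts after base 3 of each site, so after position 122.
Linear molecule, 1 cut → 2 fragments:
  1–122 → 122 bp
  123–190 → 68 bp
Sorted largest to smallest: 122, 68 bp.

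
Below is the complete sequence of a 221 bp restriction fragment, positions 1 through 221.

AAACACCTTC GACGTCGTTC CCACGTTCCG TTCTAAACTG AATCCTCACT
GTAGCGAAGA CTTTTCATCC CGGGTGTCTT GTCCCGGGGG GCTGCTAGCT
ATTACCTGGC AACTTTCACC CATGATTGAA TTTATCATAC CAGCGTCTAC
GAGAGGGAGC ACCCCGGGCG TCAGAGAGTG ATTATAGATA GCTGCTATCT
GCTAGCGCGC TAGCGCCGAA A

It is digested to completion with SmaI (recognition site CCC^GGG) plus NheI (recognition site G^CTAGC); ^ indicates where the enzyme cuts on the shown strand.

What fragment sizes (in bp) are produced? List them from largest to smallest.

SmaI sites (CCCGGG) start at positions 69, 83, 163.
SmaI cuts after base 3 of each site, so after positions 71, 85, 165.
NheI sites (GCTAGC) start at positions 94, 201, 209.
NheI cuts after the first base of each site, so after positions 94, 201, 209.
Combined cut positions: 71, 85, 94, 165, 201, 209.
Linear molecule, 6 cuts → 7 fragments:
  1–71 → 71 bp
  72–85 → 14 bp
  86–94 → 9 bp
  95–165 → 71 bp
  166–201 → 36 bp
  202–209 → 8 bp
  210–221 → 12 bp
Sorted largest to smallest: 71, 71, 36, 14, 12, 9, 8 bp.

71, 71, 36, 14, 12, 9, 8 bp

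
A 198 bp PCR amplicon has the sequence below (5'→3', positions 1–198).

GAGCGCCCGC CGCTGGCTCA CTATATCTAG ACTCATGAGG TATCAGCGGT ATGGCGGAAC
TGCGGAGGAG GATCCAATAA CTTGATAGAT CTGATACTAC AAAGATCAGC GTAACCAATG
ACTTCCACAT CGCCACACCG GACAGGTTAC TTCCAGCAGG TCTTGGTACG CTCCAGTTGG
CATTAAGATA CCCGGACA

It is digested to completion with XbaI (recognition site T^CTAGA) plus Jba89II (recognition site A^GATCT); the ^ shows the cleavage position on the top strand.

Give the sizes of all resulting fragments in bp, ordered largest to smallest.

111, 61, 26 bp

The XbaI site (TCTAGA) starts at position 26.
XbaI cuts after the first base of each site, so after position 26.
The Jba89II site (AGATCT) starts at position 87.
Jba89II cuts after the first base of each site, so after position 87.
Combined cut positions: 26, 87.
Linear molecule, 2 cuts → 3 fragments:
  1–26 → 26 bp
  27–87 → 61 bp
  88–198 → 111 bp
Sorted largest to smallest: 111, 61, 26 bp.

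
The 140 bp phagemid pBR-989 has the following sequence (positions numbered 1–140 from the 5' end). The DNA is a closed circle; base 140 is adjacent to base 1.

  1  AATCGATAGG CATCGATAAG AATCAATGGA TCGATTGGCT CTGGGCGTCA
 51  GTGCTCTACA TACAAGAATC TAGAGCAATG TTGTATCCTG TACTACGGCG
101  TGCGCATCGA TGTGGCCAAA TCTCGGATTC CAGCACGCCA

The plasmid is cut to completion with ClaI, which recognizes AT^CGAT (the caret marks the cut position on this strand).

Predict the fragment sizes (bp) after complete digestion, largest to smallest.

76, 36, 18, 10 bp

ClaI sites (ATCGAT) start at positions 2, 12, 30, 106.
ClaI cuts after base 2 of each site, so after positions 3, 13, 31, 107.
Circular molecule, 4 cuts → 4 fragments:
  4–13 → 10 bp
  14–31 → 18 bp
  32–107 → 76 bp
  108–140 then 1–3 → 33 + 3 = 36 bp
Sorted largest to smallest: 76, 36, 18, 10 bp.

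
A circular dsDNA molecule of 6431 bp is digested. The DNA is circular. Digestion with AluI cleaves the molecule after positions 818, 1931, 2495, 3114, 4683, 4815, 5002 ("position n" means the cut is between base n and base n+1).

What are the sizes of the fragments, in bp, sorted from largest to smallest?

2247, 1569, 1113, 619, 564, 187, 132 bp

Circular molecule, 7 cuts → 7 fragments:
  1931 − 818 = 1113 bp
  2495 − 1931 = 564 bp
  3114 − 2495 = 619 bp
  4683 − 3114 = 1569 bp
  4815 − 4683 = 132 bp
  5002 − 4815 = 187 bp
  wrap: 6431 − 5002 + 818 = 2247 bp
Sorted largest to smallest: 2247, 1569, 1113, 619, 564, 187, 132 bp.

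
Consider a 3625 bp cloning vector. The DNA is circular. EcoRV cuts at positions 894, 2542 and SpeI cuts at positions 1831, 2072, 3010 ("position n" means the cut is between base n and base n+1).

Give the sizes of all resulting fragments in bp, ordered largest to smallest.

1509, 937, 470, 468, 241 bp

Combined cut positions (sorted): 894, 1831, 2072, 2542, 3010.
Circular molecule, 5 cuts → 5 fragments:
  1831 − 894 = 937 bp
  2072 − 1831 = 241 bp
  2542 − 2072 = 470 bp
  3010 − 2542 = 468 bp
  wrap: 3625 − 3010 + 894 = 1509 bp
Sorted largest to smallest: 1509, 937, 470, 468, 241 bp.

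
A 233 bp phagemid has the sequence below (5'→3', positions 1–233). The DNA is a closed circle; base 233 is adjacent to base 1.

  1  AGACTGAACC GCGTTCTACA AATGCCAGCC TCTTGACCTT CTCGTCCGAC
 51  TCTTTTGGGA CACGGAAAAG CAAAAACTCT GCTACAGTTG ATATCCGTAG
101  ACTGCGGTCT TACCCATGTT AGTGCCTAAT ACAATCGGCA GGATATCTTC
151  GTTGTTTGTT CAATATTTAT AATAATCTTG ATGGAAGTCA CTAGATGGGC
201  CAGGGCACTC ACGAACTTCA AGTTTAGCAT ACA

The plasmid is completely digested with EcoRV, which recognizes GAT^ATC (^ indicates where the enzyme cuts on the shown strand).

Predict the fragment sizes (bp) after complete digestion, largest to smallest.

181, 52 bp

EcoRV sites (GATATC) start at positions 90, 142.
EcoRV cuts after base 3 of each site, so after positions 92, 144.
Circular molecule, 2 cuts → 2 fragments:
  93–144 → 52 bp
  145–233 then 1–92 → 89 + 92 = 181 bp
Sorted largest to smallest: 181, 52 bp.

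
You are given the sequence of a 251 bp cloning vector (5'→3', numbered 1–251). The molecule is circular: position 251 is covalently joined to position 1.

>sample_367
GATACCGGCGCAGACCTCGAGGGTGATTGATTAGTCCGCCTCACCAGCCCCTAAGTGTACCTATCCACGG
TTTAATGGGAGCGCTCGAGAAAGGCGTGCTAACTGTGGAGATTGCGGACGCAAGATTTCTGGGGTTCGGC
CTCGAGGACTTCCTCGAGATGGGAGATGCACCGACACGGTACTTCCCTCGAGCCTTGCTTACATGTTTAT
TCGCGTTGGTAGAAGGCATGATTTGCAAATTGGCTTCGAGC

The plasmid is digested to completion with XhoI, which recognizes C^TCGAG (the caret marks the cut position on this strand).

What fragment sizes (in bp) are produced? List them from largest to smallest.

XhoI sites (CTCGAG) start at positions 16, 84, 141, 153, 187.
XhoI cuts after the first base of each site, so after positions 16, 84, 141, 153, 187.
Circular molecule, 5 cuts → 5 fragments:
  17–84 → 68 bp
  85–141 → 57 bp
  142–153 → 12 bp
  154–187 → 34 bp
  188–251 then 1–16 → 64 + 16 = 80 bp
Sorted largest to smallest: 80, 68, 57, 34, 12 bp.

80, 68, 57, 34, 12 bp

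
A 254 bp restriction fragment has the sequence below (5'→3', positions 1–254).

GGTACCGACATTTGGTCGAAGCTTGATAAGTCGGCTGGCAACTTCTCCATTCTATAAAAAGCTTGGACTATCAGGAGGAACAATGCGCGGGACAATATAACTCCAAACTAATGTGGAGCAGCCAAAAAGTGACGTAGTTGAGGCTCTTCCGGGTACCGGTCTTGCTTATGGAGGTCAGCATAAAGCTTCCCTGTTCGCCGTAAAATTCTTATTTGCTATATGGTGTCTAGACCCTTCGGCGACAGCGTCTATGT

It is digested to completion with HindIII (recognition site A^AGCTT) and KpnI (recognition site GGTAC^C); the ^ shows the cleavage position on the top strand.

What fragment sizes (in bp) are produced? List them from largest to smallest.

97, 71, 40, 27, 14, 5 bp

HindIII sites (AAGCTT) start at positions 19, 59, 183.
HindIII cuts after the first base of each site, so after positions 19, 59, 183.
KpnI sites (GGTACC) start at positions 1, 152.
KpnI cuts after base 5 of each site (before the last base), so after positions 5, 156.
Combined cut positions: 5, 19, 59, 156, 183.
Linear molecule, 5 cuts → 6 fragments:
  1–5 → 5 bp
  6–19 → 14 bp
  20–59 → 40 bp
  60–156 → 97 bp
  157–183 → 27 bp
  184–254 → 71 bp
Sorted largest to smallest: 97, 71, 40, 27, 14, 5 bp.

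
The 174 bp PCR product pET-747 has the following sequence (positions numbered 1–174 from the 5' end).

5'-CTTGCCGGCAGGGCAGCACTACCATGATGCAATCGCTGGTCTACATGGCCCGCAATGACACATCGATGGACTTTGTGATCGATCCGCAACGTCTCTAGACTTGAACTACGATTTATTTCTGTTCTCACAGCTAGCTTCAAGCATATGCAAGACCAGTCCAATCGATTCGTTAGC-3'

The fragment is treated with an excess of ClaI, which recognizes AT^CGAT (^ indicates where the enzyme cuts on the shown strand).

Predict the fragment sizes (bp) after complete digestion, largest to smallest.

83, 63, 16, 12 bp

ClaI sites (ATCGAT) start at positions 62, 78, 161.
ClaI cuts after base 2 of each site, so after positions 63, 79, 162.
Linear molecule, 3 cuts → 4 fragments:
  1–63 → 63 bp
  64–79 → 16 bp
  80–162 → 83 bp
  163–174 → 12 bp
Sorted largest to smallest: 83, 63, 16, 12 bp.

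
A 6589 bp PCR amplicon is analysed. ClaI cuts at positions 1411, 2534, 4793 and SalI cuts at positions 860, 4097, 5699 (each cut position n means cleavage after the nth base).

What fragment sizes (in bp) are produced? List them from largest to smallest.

1563, 1123, 906, 890, 860, 696, 551 bp

Combined cut positions (sorted): 860, 1411, 2534, 4097, 4793, 5699.
Linear molecule, 6 cuts → 7 fragments:
  860 − 0 = 860 bp
  1411 − 860 = 551 bp
  2534 − 1411 = 1123 bp
  4097 − 2534 = 1563 bp
  4793 − 4097 = 696 bp
  5699 − 4793 = 906 bp
  6589 − 5699 = 890 bp
Sorted largest to smallest: 1563, 1123, 906, 890, 860, 696, 551 bp.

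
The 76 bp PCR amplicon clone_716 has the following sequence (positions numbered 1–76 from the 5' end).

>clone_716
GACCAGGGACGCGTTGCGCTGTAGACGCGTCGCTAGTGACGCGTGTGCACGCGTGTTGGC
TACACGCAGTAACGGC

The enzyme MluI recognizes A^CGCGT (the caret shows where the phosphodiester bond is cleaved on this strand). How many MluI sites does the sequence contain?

ACGCGT occurs starting at positions 9, 25, 39, 49.
MluI cuts at 4 sites.

4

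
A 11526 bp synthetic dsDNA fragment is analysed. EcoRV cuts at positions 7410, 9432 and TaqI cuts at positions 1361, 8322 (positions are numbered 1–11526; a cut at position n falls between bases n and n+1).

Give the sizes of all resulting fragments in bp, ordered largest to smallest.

Combined cut positions (sorted): 1361, 7410, 8322, 9432.
Linear molecule, 4 cuts → 5 fragments:
  1361 − 0 = 1361 bp
  7410 − 1361 = 6049 bp
  8322 − 7410 = 912 bp
  9432 − 8322 = 1110 bp
  11526 − 9432 = 2094 bp
Sorted largest to smallest: 6049, 2094, 1361, 1110, 912 bp.

6049, 2094, 1361, 1110, 912 bp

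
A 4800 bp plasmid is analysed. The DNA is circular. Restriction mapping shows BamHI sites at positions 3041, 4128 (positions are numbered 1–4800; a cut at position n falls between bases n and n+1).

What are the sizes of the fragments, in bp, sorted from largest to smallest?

3713, 1087 bp

Circular molecule, 2 cuts → 2 fragments:
  4128 − 3041 = 1087 bp
  wrap: 4800 − 4128 + 3041 = 3713 bp
Sorted largest to smallest: 3713, 1087 bp.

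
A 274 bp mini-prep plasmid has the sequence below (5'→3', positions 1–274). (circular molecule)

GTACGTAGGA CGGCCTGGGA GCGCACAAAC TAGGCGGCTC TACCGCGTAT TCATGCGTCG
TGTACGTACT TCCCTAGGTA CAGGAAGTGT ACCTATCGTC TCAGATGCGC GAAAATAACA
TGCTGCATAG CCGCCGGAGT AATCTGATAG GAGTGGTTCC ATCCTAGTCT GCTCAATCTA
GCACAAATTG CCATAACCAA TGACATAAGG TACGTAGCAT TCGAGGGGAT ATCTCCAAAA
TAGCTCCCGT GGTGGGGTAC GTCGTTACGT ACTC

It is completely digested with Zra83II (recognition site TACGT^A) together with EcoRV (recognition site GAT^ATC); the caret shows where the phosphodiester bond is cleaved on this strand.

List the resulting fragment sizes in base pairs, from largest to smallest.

Zra83II sites (TACGTA) start at positions 2, 63, 211, 266.
Zra83II cuts after base 5 of each site (before the last base), so after positions 6, 67, 215, 270.
The EcoRV site (GATATC) starts at position 228.
EcoRV cuts after base 3 of each site, so after position 230.
Combined cut positions: 6, 67, 215, 230, 270.
Circular molecule, 5 cuts → 5 fragments:
  7–67 → 61 bp
  68–215 → 148 bp
  216–230 → 15 bp
  231–270 → 40 bp
  271–274 then 1–6 → 4 + 6 = 10 bp
Sorted largest to smallest: 148, 61, 40, 15, 10 bp.

148, 61, 40, 15, 10 bp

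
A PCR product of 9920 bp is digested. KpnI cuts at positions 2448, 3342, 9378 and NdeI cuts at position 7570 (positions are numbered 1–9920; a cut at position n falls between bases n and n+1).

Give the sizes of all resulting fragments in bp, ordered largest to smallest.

4228, 2448, 1808, 894, 542 bp

Combined cut positions (sorted): 2448, 3342, 7570, 9378.
Linear molecule, 4 cuts → 5 fragments:
  2448 − 0 = 2448 bp
  3342 − 2448 = 894 bp
  7570 − 3342 = 4228 bp
  9378 − 7570 = 1808 bp
  9920 − 9378 = 542 bp
Sorted largest to smallest: 4228, 2448, 1808, 894, 542 bp.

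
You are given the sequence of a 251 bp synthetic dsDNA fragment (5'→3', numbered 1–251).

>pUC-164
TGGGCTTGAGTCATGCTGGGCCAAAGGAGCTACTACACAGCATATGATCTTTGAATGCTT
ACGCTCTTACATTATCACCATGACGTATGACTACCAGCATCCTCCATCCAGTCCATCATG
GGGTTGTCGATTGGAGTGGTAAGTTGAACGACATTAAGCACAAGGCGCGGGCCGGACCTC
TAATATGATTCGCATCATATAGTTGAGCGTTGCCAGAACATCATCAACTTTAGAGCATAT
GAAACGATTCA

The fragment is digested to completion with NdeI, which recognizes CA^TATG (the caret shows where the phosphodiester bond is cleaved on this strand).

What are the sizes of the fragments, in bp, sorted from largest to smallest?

NdeI sites (CATATG) start at positions 41, 236.
NdeI cuts after base 2 of each site, so after positions 42, 237.
Linear molecule, 2 cuts → 3 fragments:
  1–42 → 42 bp
  43–237 → 195 bp
  238–251 → 14 bp
Sorted largest to smallest: 195, 42, 14 bp.

195, 42, 14 bp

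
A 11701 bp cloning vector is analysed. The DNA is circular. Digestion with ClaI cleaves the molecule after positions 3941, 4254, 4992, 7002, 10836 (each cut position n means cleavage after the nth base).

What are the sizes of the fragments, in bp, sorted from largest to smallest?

4806, 3834, 2010, 738, 313 bp

Circular molecule, 5 cuts → 5 fragments:
  4254 − 3941 = 313 bp
  4992 − 4254 = 738 bp
  7002 − 4992 = 2010 bp
  10836 − 7002 = 3834 bp
  wrap: 11701 − 10836 + 3941 = 4806 bp
Sorted largest to smallest: 4806, 3834, 2010, 738, 313 bp.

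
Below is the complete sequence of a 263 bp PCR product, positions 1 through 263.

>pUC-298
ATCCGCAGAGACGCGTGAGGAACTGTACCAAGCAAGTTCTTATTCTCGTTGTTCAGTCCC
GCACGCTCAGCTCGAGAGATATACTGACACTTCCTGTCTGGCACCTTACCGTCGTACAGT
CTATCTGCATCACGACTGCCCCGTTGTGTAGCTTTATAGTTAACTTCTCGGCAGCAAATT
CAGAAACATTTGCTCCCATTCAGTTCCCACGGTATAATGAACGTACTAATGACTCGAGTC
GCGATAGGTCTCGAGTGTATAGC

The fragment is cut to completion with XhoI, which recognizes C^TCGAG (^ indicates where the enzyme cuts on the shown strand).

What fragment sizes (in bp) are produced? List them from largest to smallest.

162, 71, 17, 13 bp

XhoI sites (CTCGAG) start at positions 71, 233, 250.
XhoI cuts after the first base of each site, so after positions 71, 233, 250.
Linear molecule, 3 cuts → 4 fragments:
  1–71 → 71 bp
  72–233 → 162 bp
  234–250 → 17 bp
  251–263 → 13 bp
Sorted largest to smallest: 162, 71, 17, 13 bp.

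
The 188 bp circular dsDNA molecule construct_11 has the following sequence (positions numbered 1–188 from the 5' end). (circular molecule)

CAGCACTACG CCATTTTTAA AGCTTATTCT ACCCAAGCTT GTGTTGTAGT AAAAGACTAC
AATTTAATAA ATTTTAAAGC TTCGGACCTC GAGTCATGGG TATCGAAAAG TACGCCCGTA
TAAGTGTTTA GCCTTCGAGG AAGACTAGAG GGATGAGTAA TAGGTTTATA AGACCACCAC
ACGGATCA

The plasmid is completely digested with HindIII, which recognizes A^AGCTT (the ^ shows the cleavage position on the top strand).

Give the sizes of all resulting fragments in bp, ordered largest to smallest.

HindIII sites (AAGCTT) start at positions 20, 35, 77.
HindIII cuts after the first base of each site, so after positions 20, 35, 77.
Circular molecule, 3 cuts → 3 fragments:
  21–35 → 15 bp
  36–77 → 42 bp
  78–188 then 1–20 → 111 + 20 = 131 bp
Sorted largest to smallest: 131, 42, 15 bp.

131, 42, 15 bp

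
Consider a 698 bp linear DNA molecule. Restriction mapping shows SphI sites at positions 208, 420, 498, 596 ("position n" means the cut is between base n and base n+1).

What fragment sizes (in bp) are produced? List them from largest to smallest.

212, 208, 102, 98, 78 bp

Linear molecule, 4 cuts → 5 fragments:
  208 − 0 = 208 bp
  420 − 208 = 212 bp
  498 − 420 = 78 bp
  596 − 498 = 98 bp
  698 − 596 = 102 bp
Sorted largest to smallest: 212, 208, 102, 98, 78 bp.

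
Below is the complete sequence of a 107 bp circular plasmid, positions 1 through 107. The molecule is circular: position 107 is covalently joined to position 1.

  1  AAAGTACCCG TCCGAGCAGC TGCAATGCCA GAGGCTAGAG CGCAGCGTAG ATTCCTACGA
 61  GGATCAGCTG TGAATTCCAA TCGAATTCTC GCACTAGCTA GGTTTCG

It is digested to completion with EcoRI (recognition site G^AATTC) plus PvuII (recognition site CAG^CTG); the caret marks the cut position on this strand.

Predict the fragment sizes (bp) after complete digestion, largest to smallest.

EcoRI sites (GAATTC) start at positions 72, 83.
EcoRI cuts after the first base of each site, so after positions 72, 83.
PvuII sites (CAGCTG) start at positions 17, 65.
PvuII cuts after base 3 of each site, so after positions 19, 67.
Combined cut positions: 19, 67, 72, 83.
Circular molecule, 4 cuts → 4 fragments:
  20–67 → 48 bp
  68–72 → 5 bp
  73–83 → 11 bp
  84–107 then 1–19 → 24 + 19 = 43 bp
Sorted largest to smallest: 48, 43, 11, 5 bp.

48, 43, 11, 5 bp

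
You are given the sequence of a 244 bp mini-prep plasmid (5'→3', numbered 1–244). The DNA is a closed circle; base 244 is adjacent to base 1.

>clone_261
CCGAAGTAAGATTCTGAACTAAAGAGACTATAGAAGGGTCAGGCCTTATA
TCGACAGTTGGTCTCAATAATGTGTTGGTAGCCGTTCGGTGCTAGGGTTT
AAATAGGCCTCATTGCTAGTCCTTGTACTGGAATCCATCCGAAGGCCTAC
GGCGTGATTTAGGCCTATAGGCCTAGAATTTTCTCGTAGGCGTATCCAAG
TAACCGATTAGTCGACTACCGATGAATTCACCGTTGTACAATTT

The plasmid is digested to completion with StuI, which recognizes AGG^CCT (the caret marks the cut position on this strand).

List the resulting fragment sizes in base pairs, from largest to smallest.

116, 64, 38, 18, 8 bp

StuI sites (AGGCCT) start at positions 41, 105, 143, 161, 169.
StuI cuts after base 3 of each site, so after positions 43, 107, 145, 163, 171.
Circular molecule, 5 cuts → 5 fragments:
  44–107 → 64 bp
  108–145 → 38 bp
  146–163 → 18 bp
  164–171 → 8 bp
  172–244 then 1–43 → 73 + 43 = 116 bp
Sorted largest to smallest: 116, 64, 38, 18, 8 bp.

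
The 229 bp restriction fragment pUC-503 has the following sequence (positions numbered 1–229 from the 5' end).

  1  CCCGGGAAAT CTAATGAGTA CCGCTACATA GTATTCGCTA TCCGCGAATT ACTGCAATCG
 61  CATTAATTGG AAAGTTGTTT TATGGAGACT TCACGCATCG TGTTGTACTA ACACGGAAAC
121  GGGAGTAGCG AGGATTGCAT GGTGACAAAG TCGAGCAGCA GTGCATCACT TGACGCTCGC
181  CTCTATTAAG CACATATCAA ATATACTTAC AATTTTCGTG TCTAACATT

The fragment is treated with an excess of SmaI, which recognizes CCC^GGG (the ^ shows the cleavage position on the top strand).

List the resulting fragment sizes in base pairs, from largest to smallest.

The SmaI site (CCCGGG) starts at position 1.
SmaI cuts after base 3 of each site, so after position 3.
Linear molecule, 1 cut → 2 fragments:
  1–3 → 3 bp
  4–229 → 226 bp
Sorted largest to smallest: 226, 3 bp.

226, 3 bp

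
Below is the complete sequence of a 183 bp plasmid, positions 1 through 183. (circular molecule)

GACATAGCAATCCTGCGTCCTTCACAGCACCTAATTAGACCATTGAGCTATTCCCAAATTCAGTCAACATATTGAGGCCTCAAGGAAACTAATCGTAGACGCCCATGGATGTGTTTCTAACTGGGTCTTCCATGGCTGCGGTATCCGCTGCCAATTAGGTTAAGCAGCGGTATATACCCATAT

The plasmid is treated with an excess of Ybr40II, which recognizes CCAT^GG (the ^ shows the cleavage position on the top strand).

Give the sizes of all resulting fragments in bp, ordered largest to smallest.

Ybr40II sites (CCATGG) start at positions 103, 130.
Ybr40II cuts after base 4 of each site, so after positions 106, 133.
Circular molecule, 2 cuts → 2 fragments:
  107–133 → 27 bp
  134–183 then 1–106 → 50 + 106 = 156 bp
Sorted largest to smallest: 156, 27 bp.

156, 27 bp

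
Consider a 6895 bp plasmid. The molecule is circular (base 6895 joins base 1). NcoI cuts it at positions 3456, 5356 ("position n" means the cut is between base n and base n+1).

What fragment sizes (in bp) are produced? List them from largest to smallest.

4995, 1900 bp

Circular molecule, 2 cuts → 2 fragments:
  5356 − 3456 = 1900 bp
  wrap: 6895 − 5356 + 3456 = 4995 bp
Sorted largest to smallest: 4995, 1900 bp.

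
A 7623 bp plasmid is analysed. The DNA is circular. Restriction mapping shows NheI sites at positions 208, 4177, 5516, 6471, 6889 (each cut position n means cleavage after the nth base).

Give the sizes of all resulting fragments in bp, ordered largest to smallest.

Circular molecule, 5 cuts → 5 fragments:
  4177 − 208 = 3969 bp
  5516 − 4177 = 1339 bp
  6471 − 5516 = 955 bp
  6889 − 6471 = 418 bp
  wrap: 7623 − 6889 + 208 = 942 bp
Sorted largest to smallest: 3969, 1339, 955, 942, 418 bp.

3969, 1339, 955, 942, 418 bp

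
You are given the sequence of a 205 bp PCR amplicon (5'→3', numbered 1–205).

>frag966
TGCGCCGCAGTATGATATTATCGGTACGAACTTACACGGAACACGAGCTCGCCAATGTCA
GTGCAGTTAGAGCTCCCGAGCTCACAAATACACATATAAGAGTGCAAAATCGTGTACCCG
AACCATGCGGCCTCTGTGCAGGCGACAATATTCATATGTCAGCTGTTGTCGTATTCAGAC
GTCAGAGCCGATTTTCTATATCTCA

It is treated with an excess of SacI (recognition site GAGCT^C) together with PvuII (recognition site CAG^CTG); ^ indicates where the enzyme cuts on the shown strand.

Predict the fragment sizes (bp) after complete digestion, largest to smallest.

SacI sites (GAGCTC) start at positions 45, 70, 78.
SacI cuts after base 5 of each site (before the last base), so after positions 49, 74, 82.
The PvuII site (CAGCTG) starts at position 160.
PvuII cuts after base 3 of each site, so after position 162.
Combined cut positions: 49, 74, 82, 162.
Linear molecule, 4 cuts → 5 fragments:
  1–49 → 49 bp
  50–74 → 25 bp
  75–82 → 8 bp
  83–162 → 80 bp
  163–205 → 43 bp
Sorted largest to smallest: 80, 49, 43, 25, 8 bp.

80, 49, 43, 25, 8 bp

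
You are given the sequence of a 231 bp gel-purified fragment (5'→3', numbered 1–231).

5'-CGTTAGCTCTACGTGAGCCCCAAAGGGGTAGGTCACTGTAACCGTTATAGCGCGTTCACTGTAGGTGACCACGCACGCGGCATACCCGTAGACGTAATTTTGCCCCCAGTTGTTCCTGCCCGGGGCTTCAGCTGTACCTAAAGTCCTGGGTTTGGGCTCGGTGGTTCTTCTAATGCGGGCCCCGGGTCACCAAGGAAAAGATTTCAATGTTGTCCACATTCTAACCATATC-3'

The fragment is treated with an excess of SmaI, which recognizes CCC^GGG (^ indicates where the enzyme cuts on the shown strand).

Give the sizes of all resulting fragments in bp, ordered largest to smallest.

121, 62, 48 bp

SmaI sites (CCCGGG) start at positions 119, 181.
SmaI cuts after base 3 of each site, so after positions 121, 183.
Linear molecule, 2 cuts → 3 fragments:
  1–121 → 121 bp
  122–183 → 62 bp
  184–231 → 48 bp
Sorted largest to smallest: 121, 62, 48 bp.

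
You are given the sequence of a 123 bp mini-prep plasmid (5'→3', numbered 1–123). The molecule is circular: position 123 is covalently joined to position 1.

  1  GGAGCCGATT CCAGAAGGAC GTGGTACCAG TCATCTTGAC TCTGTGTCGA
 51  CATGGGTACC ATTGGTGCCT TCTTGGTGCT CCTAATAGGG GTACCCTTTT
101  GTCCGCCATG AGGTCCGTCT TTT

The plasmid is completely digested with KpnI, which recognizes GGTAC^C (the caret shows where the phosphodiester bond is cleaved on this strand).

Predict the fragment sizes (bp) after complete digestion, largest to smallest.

KpnI sites (GGTACC) start at positions 23, 55, 90.
KpnI cuts after base 5 of each site (before the last base), so after positions 27, 59, 94.
Circular molecule, 3 cuts → 3 fragments:
  28–59 → 32 bp
  60–94 → 35 bp
  95–123 then 1–27 → 29 + 27 = 56 bp
Sorted largest to smallest: 56, 35, 32 bp.

56, 35, 32 bp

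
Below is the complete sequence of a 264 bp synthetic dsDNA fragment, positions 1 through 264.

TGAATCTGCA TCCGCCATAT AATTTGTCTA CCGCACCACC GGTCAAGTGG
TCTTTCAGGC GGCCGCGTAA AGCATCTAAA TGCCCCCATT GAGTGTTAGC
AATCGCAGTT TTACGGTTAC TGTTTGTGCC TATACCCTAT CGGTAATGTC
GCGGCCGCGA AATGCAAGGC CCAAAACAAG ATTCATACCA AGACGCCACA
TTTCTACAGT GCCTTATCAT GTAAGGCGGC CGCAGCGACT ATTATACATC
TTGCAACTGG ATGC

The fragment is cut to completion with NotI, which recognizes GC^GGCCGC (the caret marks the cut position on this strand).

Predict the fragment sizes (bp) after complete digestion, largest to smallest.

92, 75, 60, 37 bp

NotI sites (GCGGCCGC) start at positions 59, 151, 226.
NotI cuts after base 2 of each site, so after positions 60, 152, 227.
Linear molecule, 3 cuts → 4 fragments:
  1–60 → 60 bp
  61–152 → 92 bp
  153–227 → 75 bp
  228–264 → 37 bp
Sorted largest to smallest: 92, 75, 60, 37 bp.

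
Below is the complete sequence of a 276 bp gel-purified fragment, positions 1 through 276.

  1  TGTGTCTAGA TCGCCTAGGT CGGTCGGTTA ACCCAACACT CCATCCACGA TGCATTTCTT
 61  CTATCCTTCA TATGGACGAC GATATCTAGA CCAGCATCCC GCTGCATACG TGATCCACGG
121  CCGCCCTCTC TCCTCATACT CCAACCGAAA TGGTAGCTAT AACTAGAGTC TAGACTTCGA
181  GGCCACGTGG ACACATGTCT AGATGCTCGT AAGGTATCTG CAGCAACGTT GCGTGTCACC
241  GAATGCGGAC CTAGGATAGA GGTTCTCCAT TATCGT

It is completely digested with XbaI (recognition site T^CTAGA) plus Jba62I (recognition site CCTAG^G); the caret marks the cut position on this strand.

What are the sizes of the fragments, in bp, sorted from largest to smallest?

84, 67, 56, 29, 22, 13, 5 bp

XbaI sites (TCTAGA) start at positions 5, 85, 169, 198.
XbaI cuts after the first base of each site, so after positions 5, 85, 169, 198.
Jba62I sites (CCTAGG) start at positions 14, 250.
Jba62I cuts after base 5 of each site (before the last base), so after positions 18, 254.
Combined cut positions: 5, 18, 85, 169, 198, 254.
Linear molecule, 6 cuts → 7 fragments:
  1–5 → 5 bp
  6–18 → 13 bp
  19–85 → 67 bp
  86–169 → 84 bp
  170–198 → 29 bp
  199–254 → 56 bp
  255–276 → 22 bp
Sorted largest to smallest: 84, 67, 56, 29, 22, 13, 5 bp.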